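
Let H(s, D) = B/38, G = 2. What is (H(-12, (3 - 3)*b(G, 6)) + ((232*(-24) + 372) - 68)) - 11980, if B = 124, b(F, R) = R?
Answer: -327574/19 ≈ -17241.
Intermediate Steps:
H(s, D) = 62/19 (H(s, D) = 124/38 = 124*(1/38) = 62/19)
(H(-12, (3 - 3)*b(G, 6)) + ((232*(-24) + 372) - 68)) - 11980 = (62/19 + ((232*(-24) + 372) - 68)) - 11980 = (62/19 + ((-5568 + 372) - 68)) - 11980 = (62/19 + (-5196 - 68)) - 11980 = (62/19 - 5264) - 11980 = -99954/19 - 11980 = -327574/19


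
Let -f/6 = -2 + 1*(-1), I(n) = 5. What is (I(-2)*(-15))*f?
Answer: -1350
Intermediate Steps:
f = 18 (f = -6*(-2 + 1*(-1)) = -6*(-2 - 1) = -6*(-3) = 18)
(I(-2)*(-15))*f = (5*(-15))*18 = -75*18 = -1350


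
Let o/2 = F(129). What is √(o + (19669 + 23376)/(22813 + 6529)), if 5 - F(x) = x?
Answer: I*√212253308682/29342 ≈ 15.701*I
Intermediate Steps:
F(x) = 5 - x
o = -248 (o = 2*(5 - 1*129) = 2*(5 - 129) = 2*(-124) = -248)
√(o + (19669 + 23376)/(22813 + 6529)) = √(-248 + (19669 + 23376)/(22813 + 6529)) = √(-248 + 43045/29342) = √(-7233771/29342) = I*√212253308682/29342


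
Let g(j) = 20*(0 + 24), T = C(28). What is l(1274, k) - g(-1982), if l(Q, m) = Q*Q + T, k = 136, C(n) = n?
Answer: 1622624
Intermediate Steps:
T = 28
l(Q, m) = 28 + Q² (l(Q, m) = Q*Q + 28 = Q² + 28 = 28 + Q²)
g(j) = 480 (g(j) = 20*24 = 480)
l(1274, k) - g(-1982) = (28 + 1274²) - 1*480 = (28 + 1623076) - 480 = 1623104 - 480 = 1622624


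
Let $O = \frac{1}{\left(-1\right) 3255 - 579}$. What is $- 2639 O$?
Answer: $\frac{2639}{3834} \approx 0.68832$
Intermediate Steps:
$O = - \frac{1}{3834}$ ($O = \frac{1}{-3255 - 579} = \frac{1}{-3834} = - \frac{1}{3834} \approx -0.00026082$)
$- 2639 O = \left(-2639\right) \left(- \frac{1}{3834}\right) = \frac{2639}{3834}$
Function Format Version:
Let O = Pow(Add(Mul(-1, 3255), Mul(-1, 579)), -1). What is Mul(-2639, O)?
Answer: Rational(2639, 3834) ≈ 0.68832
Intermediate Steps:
O = Rational(-1, 3834) (O = Pow(Add(-3255, -579), -1) = Pow(-3834, -1) = Rational(-1, 3834) ≈ -0.00026082)
Mul(-2639, O) = Mul(-2639, Rational(-1, 3834)) = Rational(2639, 3834)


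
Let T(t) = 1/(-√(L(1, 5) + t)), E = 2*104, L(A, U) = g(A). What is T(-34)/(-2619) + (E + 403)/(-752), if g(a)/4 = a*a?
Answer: -13/16 - I*√30/78570 ≈ -0.8125 - 6.9711e-5*I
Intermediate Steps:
g(a) = 4*a² (g(a) = 4*(a*a) = 4*a²)
L(A, U) = 4*A²
E = 208
T(t) = -1/√(4 + t) (T(t) = 1/(-√(4*1² + t)) = 1/(-√(4*1 + t)) = 1/(-√(4 + t)) = -1/√(4 + t))
T(-34)/(-2619) + (E + 403)/(-752) = -1/√(4 - 34)/(-2619) + (208 + 403)/(-752) = -1/√(-30)*(-1/2619) + 611*(-1/752) = -(-1)*I*√30/30*(-1/2619) - 13/16 = (I*√30/30)*(-1/2619) - 13/16 = -I*√30/78570 - 13/16 = -13/16 - I*√30/78570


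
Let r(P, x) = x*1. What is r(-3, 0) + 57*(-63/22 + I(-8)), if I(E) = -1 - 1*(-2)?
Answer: -2337/22 ≈ -106.23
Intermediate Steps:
I(E) = 1 (I(E) = -1 + 2 = 1)
r(P, x) = x
r(-3, 0) + 57*(-63/22 + I(-8)) = 0 + 57*(-63/22 + 1) = 0 + 57*(-41/22) = 0 - 2337/22 = -2337/22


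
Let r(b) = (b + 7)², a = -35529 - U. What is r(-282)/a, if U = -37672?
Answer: 75625/2143 ≈ 35.289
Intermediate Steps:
a = 2143 (a = -35529 - 1*(-37672) = -35529 + 37672 = 2143)
r(b) = (7 + b)²
r(-282)/a = (7 - 282)²/2143 = (-275)²*(1/2143) = 75625*(1/2143) = 75625/2143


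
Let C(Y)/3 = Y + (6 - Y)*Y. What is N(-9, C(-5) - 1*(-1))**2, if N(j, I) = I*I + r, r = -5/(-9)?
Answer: 83159563876/81 ≈ 1.0267e+9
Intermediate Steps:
r = 5/9 (r = -5*(-1/9) = 5/9 ≈ 0.55556)
C(Y) = 3*Y + 3*Y*(6 - Y) (C(Y) = 3*(Y + (6 - Y)*Y) = 3*(Y + Y*(6 - Y)) = 3*Y + 3*Y*(6 - Y))
N(j, I) = 5/9 + I**2 (N(j, I) = I*I + 5/9 = I**2 + 5/9 = 5/9 + I**2)
N(-9, C(-5) - 1*(-1))**2 = (5/9 + (3*(-5)*(7 - 1*(-5)) - 1*(-1))**2)**2 = (5/9 + (3*(-5)*(7 + 5) + 1)**2)**2 = (5/9 + (3*(-5)*12 + 1)**2)**2 = (5/9 + (-180 + 1)**2)**2 = (5/9 + (-179)**2)**2 = (5/9 + 32041)**2 = (288374/9)**2 = 83159563876/81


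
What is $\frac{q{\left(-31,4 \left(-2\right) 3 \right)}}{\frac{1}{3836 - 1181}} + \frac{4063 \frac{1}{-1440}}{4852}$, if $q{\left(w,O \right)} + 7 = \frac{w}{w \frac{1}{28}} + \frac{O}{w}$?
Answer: $\frac{12521362194047}{216593280} \approx 57811.0$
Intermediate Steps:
$q{\left(w,O \right)} = 21 + \frac{O}{w}$ ($q{\left(w,O \right)} = -7 + \left(\frac{w}{w \frac{1}{28}} + \frac{O}{w}\right) = -7 + \left(\frac{w}{\frac{1}{28} w} + \frac{O}{w}\right) = -7 + \left(w \frac{28}{w} + \frac{O}{w}\right) = -7 + \left(28 + \frac{O}{w}\right) = 21 + \frac{O}{w}$)
$\frac{q{\left(-31,4 \left(-2\right) 3 \right)}}{\frac{1}{3836 - 1181}} + \frac{4063 \frac{1}{-1440}}{4852} = \frac{21 + \frac{4 \left(-2\right) 3}{-31}}{\frac{1}{3836 - 1181}} + \frac{4063 \frac{1}{-1440}}{4852} = \frac{21 + \left(-8\right) 3 \left(- \frac{1}{31}\right)}{\frac{1}{2655}} + 4063 \left(- \frac{1}{1440}\right) \frac{1}{4852} = \left(21 - - \frac{24}{31}\right) \frac{1}{\frac{1}{2655}} - \frac{4063}{6986880} = \left(21 + \frac{24}{31}\right) 2655 - \frac{4063}{6986880} = \frac{675}{31} \cdot 2655 - \frac{4063}{6986880} = \frac{1792125}{31} - \frac{4063}{6986880} = \frac{12521362194047}{216593280}$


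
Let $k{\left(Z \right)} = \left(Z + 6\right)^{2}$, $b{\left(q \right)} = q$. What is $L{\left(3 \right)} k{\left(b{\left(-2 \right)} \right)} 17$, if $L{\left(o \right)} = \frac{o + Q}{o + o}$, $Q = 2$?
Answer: $\frac{680}{3} \approx 226.67$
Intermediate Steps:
$L{\left(o \right)} = \frac{2 + o}{2 o}$ ($L{\left(o \right)} = \frac{o + 2}{o + o} = \frac{2 + o}{2 o}$)
$k{\left(Z \right)} = \left(6 + Z\right)^{2}$
$L{\left(3 \right)} k{\left(b{\left(-2 \right)} \right)} 17 = \frac{2 + 3}{2 \cdot 3} \left(6 - 2\right)^{2} \cdot 17 = \frac{1}{2} \cdot \frac{1}{3} \cdot 5 \cdot 4^{2} \cdot 17 = \frac{5}{6} \cdot 16 \cdot 17 = \frac{40}{3} \cdot 17 = \frac{680}{3}$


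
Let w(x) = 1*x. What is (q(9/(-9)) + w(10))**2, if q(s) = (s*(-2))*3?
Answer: 256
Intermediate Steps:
q(s) = -6*s (q(s) = -2*s*3 = -6*s)
w(x) = x
(q(9/(-9)) + w(10))**2 = (-54/(-9) + 10)**2 = (-54*(-1)/9 + 10)**2 = (-6*(-1) + 10)**2 = (6 + 10)**2 = 16**2 = 256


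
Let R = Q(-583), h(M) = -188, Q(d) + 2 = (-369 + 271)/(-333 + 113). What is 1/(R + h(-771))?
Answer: -110/20851 ≈ -0.0052755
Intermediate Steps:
Q(d) = -171/110 (Q(d) = -2 + (-369 + 271)/(-333 + 113) = -2 - 98/(-220) = -2 - 98*(-1/220) = -2 + 49/110 = -171/110)
R = -171/110 ≈ -1.5545
1/(R + h(-771)) = 1/(-171/110 - 188) = 1/(-20851/110) = -110/20851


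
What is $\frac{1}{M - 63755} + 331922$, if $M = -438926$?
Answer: $\frac{166850882881}{502681} \approx 3.3192 \cdot 10^{5}$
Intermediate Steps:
$\frac{1}{M - 63755} + 331922 = \frac{1}{-438926 - 63755} + 331922 = \frac{1}{-502681} + 331922 = - \frac{1}{502681} + 331922 = \frac{166850882881}{502681}$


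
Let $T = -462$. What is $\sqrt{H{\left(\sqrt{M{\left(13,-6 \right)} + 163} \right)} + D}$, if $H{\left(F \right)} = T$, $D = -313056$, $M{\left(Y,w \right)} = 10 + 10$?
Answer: $i \sqrt{313518} \approx 559.93 i$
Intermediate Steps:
$M{\left(Y,w \right)} = 20$
$H{\left(F \right)} = -462$
$\sqrt{H{\left(\sqrt{M{\left(13,-6 \right)} + 163} \right)} + D} = \sqrt{-462 - 313056} = \sqrt{-313518} = i \sqrt{313518}$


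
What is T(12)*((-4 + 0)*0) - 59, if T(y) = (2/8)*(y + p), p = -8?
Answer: -59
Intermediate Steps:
T(y) = -2 + y/4 (T(y) = (2/8)*(y - 8) = (2*(⅛))*(-8 + y) = (-8 + y)/4 = -2 + y/4)
T(12)*((-4 + 0)*0) - 59 = (-2 + (¼)*12)*((-4 + 0)*0) - 59 = (-2 + 3)*(-4*0) - 59 = 1*0 - 59 = 0 - 59 = -59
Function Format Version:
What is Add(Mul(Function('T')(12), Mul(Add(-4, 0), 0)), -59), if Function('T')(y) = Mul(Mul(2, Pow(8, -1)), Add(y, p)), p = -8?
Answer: -59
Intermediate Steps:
Function('T')(y) = Add(-2, Mul(Rational(1, 4), y)) (Function('T')(y) = Mul(Mul(2, Pow(8, -1)), Add(y, -8)) = Mul(Mul(2, Rational(1, 8)), Add(-8, y)) = Mul(Rational(1, 4), Add(-8, y)) = Add(-2, Mul(Rational(1, 4), y)))
Add(Mul(Function('T')(12), Mul(Add(-4, 0), 0)), -59) = Add(Mul(Add(-2, Mul(Rational(1, 4), 12)), Mul(Add(-4, 0), 0)), -59) = Add(Mul(Add(-2, 3), Mul(-4, 0)), -59) = Add(Mul(1, 0), -59) = Add(0, -59) = -59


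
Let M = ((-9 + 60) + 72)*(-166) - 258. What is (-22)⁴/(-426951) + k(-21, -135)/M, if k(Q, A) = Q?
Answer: -1611503695/2942546292 ≈ -0.54766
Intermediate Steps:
M = -20676 (M = (51 + 72)*(-166) - 258 = 123*(-166) - 258 = -20418 - 258 = -20676)
(-22)⁴/(-426951) + k(-21, -135)/M = (-22)⁴/(-426951) - 21/(-20676) = 234256*(-1/426951) - 21*(-1/20676) = -234256/426951 + 7/6892 = -1611503695/2942546292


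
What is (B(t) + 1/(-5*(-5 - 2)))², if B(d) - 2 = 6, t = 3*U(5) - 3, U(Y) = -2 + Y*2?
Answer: 78961/1225 ≈ 64.458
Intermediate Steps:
U(Y) = -2 + 2*Y
t = 21 (t = 3*(-2 + 2*5) - 3 = 3*(-2 + 10) - 3 = 3*8 - 3 = 24 - 3 = 21)
B(d) = 8 (B(d) = 2 + 6 = 8)
(B(t) + 1/(-5*(-5 - 2)))² = (8 + 1/(-5*(-5 - 2)))² = (8 + 1/(-5*(-7)))² = (8 + 1/35)² = (281/35)² = 78961/1225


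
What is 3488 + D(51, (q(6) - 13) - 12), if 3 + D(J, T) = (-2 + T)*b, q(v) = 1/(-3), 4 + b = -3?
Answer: 11029/3 ≈ 3676.3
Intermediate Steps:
b = -7 (b = -4 - 3 = -7)
q(v) = -1/3
D(J, T) = 11 - 7*T (D(J, T) = -3 + (-2 + T)*(-7) = -3 + (14 - 7*T) = 11 - 7*T)
3488 + D(51, (q(6) - 13) - 12) = 3488 + (11 - 7*((-1/3 - 13) - 12)) = 3488 + (11 - 7*(-40/3 - 12)) = 3488 + (11 - 7*(-76/3)) = 3488 + (11 + 532/3) = 3488 + 565/3 = 11029/3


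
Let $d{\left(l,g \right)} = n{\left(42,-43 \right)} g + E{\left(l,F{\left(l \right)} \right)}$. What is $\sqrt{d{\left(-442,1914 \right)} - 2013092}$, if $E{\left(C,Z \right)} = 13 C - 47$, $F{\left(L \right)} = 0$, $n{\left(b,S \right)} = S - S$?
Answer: $11 i \sqrt{16685} \approx 1420.9 i$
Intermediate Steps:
$n{\left(b,S \right)} = 0$
$E{\left(C,Z \right)} = -47 + 13 C$
$d{\left(l,g \right)} = -47 + 13 l$ ($d{\left(l,g \right)} = 0 g + \left(-47 + 13 l\right) = 0 + \left(-47 + 13 l\right) = -47 + 13 l$)
$\sqrt{d{\left(-442,1914 \right)} - 2013092} = \sqrt{\left(-47 + 13 \left(-442\right)\right) - 2013092} = \sqrt{\left(-47 - 5746\right) - 2013092} = \sqrt{-5793 - 2013092} = \sqrt{-2018885} = 11 i \sqrt{16685}$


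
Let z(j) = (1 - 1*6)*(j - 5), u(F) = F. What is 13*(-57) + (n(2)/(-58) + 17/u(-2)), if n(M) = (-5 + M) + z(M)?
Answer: -43483/58 ≈ -749.71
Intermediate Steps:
z(j) = 25 - 5*j (z(j) = (1 - 6)*(-5 + j) = -5*(-5 + j) = 25 - 5*j)
n(M) = 20 - 4*M (n(M) = (-5 + M) + (25 - 5*M) = 20 - 4*M)
13*(-57) + (n(2)/(-58) + 17/u(-2)) = 13*(-57) + ((20 - 4*2)/(-58) + 17/(-2)) = -741 + ((20 - 8)*(-1/58) + 17*(-½)) = -741 + (12*(-1/58) - 17/2) = -741 + (-6/29 - 17/2) = -741 - 505/58 = -43483/58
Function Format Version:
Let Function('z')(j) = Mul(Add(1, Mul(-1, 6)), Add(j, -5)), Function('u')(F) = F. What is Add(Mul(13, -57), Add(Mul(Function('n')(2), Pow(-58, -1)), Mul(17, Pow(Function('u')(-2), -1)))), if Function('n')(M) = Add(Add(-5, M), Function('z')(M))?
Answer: Rational(-43483, 58) ≈ -749.71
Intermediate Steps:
Function('z')(j) = Add(25, Mul(-5, j)) (Function('z')(j) = Mul(Add(1, -6), Add(-5, j)) = Mul(-5, Add(-5, j)) = Add(25, Mul(-5, j)))
Function('n')(M) = Add(20, Mul(-4, M)) (Function('n')(M) = Add(Add(-5, M), Add(25, Mul(-5, M))) = Add(20, Mul(-4, M)))
Add(Mul(13, -57), Add(Mul(Function('n')(2), Pow(-58, -1)), Mul(17, Pow(Function('u')(-2), -1)))) = Add(Mul(13, -57), Add(Mul(Add(20, Mul(-4, 2)), Pow(-58, -1)), Mul(17, Pow(-2, -1)))) = Add(-741, Add(Mul(Add(20, -8), Rational(-1, 58)), Mul(17, Rational(-1, 2)))) = Add(-741, Add(Mul(12, Rational(-1, 58)), Rational(-17, 2))) = Add(-741, Add(Rational(-6, 29), Rational(-17, 2))) = Add(-741, Rational(-505, 58)) = Rational(-43483, 58)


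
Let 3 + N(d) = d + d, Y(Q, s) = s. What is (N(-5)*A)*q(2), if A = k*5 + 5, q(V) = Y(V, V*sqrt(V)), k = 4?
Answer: -650*sqrt(2) ≈ -919.24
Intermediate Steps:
q(V) = V**(3/2) (q(V) = V*sqrt(V) = V**(3/2))
N(d) = -3 + 2*d (N(d) = -3 + (d + d) = -3 + 2*d)
A = 25 (A = 4*5 + 5 = 20 + 5 = 25)
(N(-5)*A)*q(2) = ((-3 + 2*(-5))*25)*2**(3/2) = ((-3 - 10)*25)*(2*sqrt(2)) = (-13*25)*(2*sqrt(2)) = -650*sqrt(2)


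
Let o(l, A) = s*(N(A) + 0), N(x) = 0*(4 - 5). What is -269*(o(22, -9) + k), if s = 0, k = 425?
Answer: -114325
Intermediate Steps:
N(x) = 0 (N(x) = 0*(-1) = 0)
o(l, A) = 0 (o(l, A) = 0*(0 + 0) = 0*0 = 0)
-269*(o(22, -9) + k) = -269*(0 + 425) = -269*425 = -114325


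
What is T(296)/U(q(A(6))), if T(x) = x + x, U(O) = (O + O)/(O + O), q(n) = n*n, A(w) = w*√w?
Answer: 592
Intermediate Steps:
A(w) = w^(3/2)
q(n) = n²
U(O) = 1 (U(O) = (2*O)/((2*O)) = (2*O)*(1/(2*O)) = 1)
T(x) = 2*x
T(296)/U(q(A(6))) = (2*296)/1 = 592*1 = 592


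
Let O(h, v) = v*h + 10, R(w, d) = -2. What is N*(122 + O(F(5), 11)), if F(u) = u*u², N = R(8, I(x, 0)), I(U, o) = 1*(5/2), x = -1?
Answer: -3014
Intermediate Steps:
I(U, o) = 5/2 (I(U, o) = 1*(5*(½)) = 1*(5/2) = 5/2)
N = -2
F(u) = u³
O(h, v) = 10 + h*v (O(h, v) = h*v + 10 = 10 + h*v)
N*(122 + O(F(5), 11)) = -2*(122 + (10 + 5³*11)) = -2*(122 + (10 + 125*11)) = -2*(122 + (10 + 1375)) = -2*(122 + 1385) = -2*1507 = -3014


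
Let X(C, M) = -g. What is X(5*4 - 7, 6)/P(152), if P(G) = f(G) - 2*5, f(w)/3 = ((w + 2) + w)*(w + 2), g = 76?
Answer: -38/70681 ≈ -0.00053763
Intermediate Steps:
f(w) = 3*(2 + w)*(2 + 2*w) (f(w) = 3*(((w + 2) + w)*(w + 2)) = 3*(((2 + w) + w)*(2 + w)) = 3*((2 + 2*w)*(2 + w)) = 3*((2 + w)*(2 + 2*w)) = 3*(2 + w)*(2 + 2*w))
P(G) = 2 + 6*G² + 18*G (P(G) = (12 + 6*G² + 18*G) - 2*5 = (12 + 6*G² + 18*G) - 10 = 2 + 6*G² + 18*G)
X(C, M) = -76 (X(C, M) = -1*76 = -76)
X(5*4 - 7, 6)/P(152) = -76/(2 + 6*152² + 18*152) = -76/(2 + 6*23104 + 2736) = -76/(2 + 138624 + 2736) = -76/141362 = -76*1/141362 = -38/70681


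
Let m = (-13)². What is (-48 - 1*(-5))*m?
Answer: -7267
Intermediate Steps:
m = 169
(-48 - 1*(-5))*m = (-48 - 1*(-5))*169 = (-48 + 5)*169 = -43*169 = -7267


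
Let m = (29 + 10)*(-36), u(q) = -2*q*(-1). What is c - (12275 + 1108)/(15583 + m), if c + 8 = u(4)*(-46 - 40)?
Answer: -9881967/14179 ≈ -696.94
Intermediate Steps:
u(q) = 2*q
m = -1404 (m = 39*(-36) = -1404)
c = -696 (c = -8 + (2*4)*(-46 - 40) = -8 + 8*(-86) = -8 - 688 = -696)
c - (12275 + 1108)/(15583 + m) = -696 - (12275 + 1108)/(15583 - 1404) = -696 - 13383/14179 = -9881967/14179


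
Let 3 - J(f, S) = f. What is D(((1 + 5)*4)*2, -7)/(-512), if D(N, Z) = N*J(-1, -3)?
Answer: -3/8 ≈ -0.37500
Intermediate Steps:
J(f, S) = 3 - f
D(N, Z) = 4*N (D(N, Z) = N*(3 - 1*(-1)) = N*(3 + 1) = N*4 = 4*N)
D(((1 + 5)*4)*2, -7)/(-512) = (4*(((1 + 5)*4)*2))/(-512) = (4*((6*4)*2))*(-1/512) = (4*(24*2))*(-1/512) = (4*48)*(-1/512) = 192*(-1/512) = -3/8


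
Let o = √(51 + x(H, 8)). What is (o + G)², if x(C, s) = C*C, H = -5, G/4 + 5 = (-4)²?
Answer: 2012 + 176*√19 ≈ 2779.2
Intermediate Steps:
G = 44 (G = -20 + 4*(-4)² = -20 + 4*16 = -20 + 64 = 44)
x(C, s) = C²
o = 2*√19 (o = √(51 + (-5)²) = √(51 + 25) = √76 = 2*√19 ≈ 8.7178)
(o + G)² = (2*√19 + 44)² = (44 + 2*√19)²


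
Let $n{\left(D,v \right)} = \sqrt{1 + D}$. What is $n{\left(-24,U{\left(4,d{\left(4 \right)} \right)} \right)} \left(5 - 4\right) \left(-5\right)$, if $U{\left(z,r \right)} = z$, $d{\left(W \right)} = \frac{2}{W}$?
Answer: $- 5 i \sqrt{23} \approx - 23.979 i$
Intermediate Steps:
$n{\left(-24,U{\left(4,d{\left(4 \right)} \right)} \right)} \left(5 - 4\right) \left(-5\right) = \sqrt{1 - 24} \left(5 - 4\right) \left(-5\right) = \sqrt{-23} \cdot 1 \left(-5\right) = i \sqrt{23} \left(-5\right) = - 5 i \sqrt{23}$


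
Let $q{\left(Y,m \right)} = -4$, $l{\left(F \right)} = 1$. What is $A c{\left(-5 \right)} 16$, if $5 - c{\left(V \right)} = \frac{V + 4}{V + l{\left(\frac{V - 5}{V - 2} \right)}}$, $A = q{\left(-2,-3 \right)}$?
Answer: $-304$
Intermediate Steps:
$A = -4$
$c{\left(V \right)} = 5 - \frac{4 + V}{1 + V}$ ($c{\left(V \right)} = 5 - \frac{V + 4}{V + 1} = 5 - \frac{4 + V}{1 + V}$)
$A c{\left(-5 \right)} 16 = - 4 \frac{1 + 4 \left(-5\right)}{1 - 5} \cdot 16 = - 4 \frac{1 - 20}{-4} \cdot 16 = - 4 \left(\left(- \frac{1}{4}\right) \left(-19\right)\right) 16 = \left(-4\right) \frac{19}{4} \cdot 16 = \left(-19\right) 16 = -304$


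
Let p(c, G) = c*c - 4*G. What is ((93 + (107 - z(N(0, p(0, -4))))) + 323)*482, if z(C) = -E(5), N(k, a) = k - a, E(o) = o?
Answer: 254496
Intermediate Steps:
p(c, G) = c**2 - 4*G
z(C) = -5 (z(C) = -1*5 = -5)
((93 + (107 - z(N(0, p(0, -4))))) + 323)*482 = ((93 + (107 - 1*(-5))) + 323)*482 = ((93 + (107 + 5)) + 323)*482 = ((93 + 112) + 323)*482 = (205 + 323)*482 = 528*482 = 254496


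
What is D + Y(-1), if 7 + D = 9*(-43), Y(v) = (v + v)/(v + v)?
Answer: -393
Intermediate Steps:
Y(v) = 1 (Y(v) = (2*v)/((2*v)) = (2*v)*(1/(2*v)) = 1)
D = -394 (D = -7 + 9*(-43) = -7 - 387 = -394)
D + Y(-1) = -394 + 1 = -393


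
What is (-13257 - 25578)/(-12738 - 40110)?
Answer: 4315/5872 ≈ 0.73484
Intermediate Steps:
(-13257 - 25578)/(-12738 - 40110) = -38835/(-52848) = -38835*(-1/52848) = 4315/5872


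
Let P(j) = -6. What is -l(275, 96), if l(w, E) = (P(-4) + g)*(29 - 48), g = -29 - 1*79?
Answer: -2166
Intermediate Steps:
g = -108 (g = -29 - 79 = -108)
l(w, E) = 2166 (l(w, E) = (-6 - 108)*(29 - 48) = -114*(-19) = 2166)
-l(275, 96) = -1*2166 = -2166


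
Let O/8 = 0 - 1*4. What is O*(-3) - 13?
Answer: 83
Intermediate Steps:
O = -32 (O = 8*(0 - 1*4) = 8*(0 - 4) = 8*(-4) = -32)
O*(-3) - 13 = -32*(-3) - 13 = 96 - 13 = 83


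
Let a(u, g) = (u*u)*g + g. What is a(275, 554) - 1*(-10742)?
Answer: 41907546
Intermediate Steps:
a(u, g) = g + g*u² (a(u, g) = u²*g + g = g*u² + g = g + g*u²)
a(275, 554) - 1*(-10742) = 554*(1 + 275²) - 1*(-10742) = 554*(1 + 75625) + 10742 = 554*75626 + 10742 = 41896804 + 10742 = 41907546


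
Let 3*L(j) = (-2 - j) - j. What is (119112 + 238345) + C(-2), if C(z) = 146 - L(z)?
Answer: 1072807/3 ≈ 3.5760e+5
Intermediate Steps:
L(j) = -⅔ - 2*j/3 (L(j) = ((-2 - j) - j)/3 = (-2 - 2*j)/3 = -⅔ - 2*j/3)
C(z) = 440/3 + 2*z/3 (C(z) = 146 - (-⅔ - 2*z/3) = 146 + (⅔ + 2*z/3) = 440/3 + 2*z/3)
(119112 + 238345) + C(-2) = (119112 + 238345) + (440/3 + (⅔)*(-2)) = 357457 + (440/3 - 4/3) = 357457 + 436/3 = 1072807/3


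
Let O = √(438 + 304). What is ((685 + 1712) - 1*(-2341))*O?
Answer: 4738*√742 ≈ 1.2906e+5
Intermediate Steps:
O = √742 ≈ 27.240
((685 + 1712) - 1*(-2341))*O = ((685 + 1712) - 1*(-2341))*√742 = (2397 + 2341)*√742 = 4738*√742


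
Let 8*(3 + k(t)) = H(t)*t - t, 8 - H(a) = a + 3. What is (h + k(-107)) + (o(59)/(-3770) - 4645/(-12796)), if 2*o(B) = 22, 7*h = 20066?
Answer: 66539015239/48240920 ≈ 1379.3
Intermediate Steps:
H(a) = 5 - a (H(a) = 8 - (a + 3) = 8 - (3 + a) = 8 + (-3 - a) = 5 - a)
h = 20066/7 (h = (1/7)*20066 = 20066/7 ≈ 2866.6)
o(B) = 11 (o(B) = (1/2)*22 = 11)
k(t) = -3 - t/8 + t*(5 - t)/8 (k(t) = -3 + ((5 - t)*t - t)/8 = -3 + (t*(5 - t) - t)/8 = -3 + (-t + t*(5 - t))/8 = -3 + (-t/8 + t*(5 - t)/8) = -3 - t/8 + t*(5 - t)/8)
(h + k(-107)) + (o(59)/(-3770) - 4645/(-12796)) = (20066/7 + (-3 + (1/2)*(-107) - 1/8*(-107)**2)) + (11/(-3770) - 4645/(-12796)) = (20066/7 + (-3 - 107/2 - 1/8*11449)) + (11*(-1/3770) - 4645*(-1/12796)) = (20066/7 + (-3 - 107/2 - 11449/8)) + (-11/3770 + 4645/12796) = (20066/7 - 11901/8) + 8685447/24120460 = 77221/56 + 8685447/24120460 = 66539015239/48240920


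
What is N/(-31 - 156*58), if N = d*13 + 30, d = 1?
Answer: -43/9079 ≈ -0.0047362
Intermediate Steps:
N = 43 (N = 1*13 + 30 = 13 + 30 = 43)
N/(-31 - 156*58) = 43/(-31 - 156*58) = 43/(-31 - 9048) = 43/(-9079) = 43*(-1/9079) = -43/9079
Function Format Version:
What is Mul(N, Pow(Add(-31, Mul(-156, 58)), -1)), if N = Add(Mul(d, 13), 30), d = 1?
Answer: Rational(-43, 9079) ≈ -0.0047362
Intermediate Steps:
N = 43 (N = Add(Mul(1, 13), 30) = Add(13, 30) = 43)
Mul(N, Pow(Add(-31, Mul(-156, 58)), -1)) = Mul(43, Pow(Add(-31, Mul(-156, 58)), -1)) = Mul(43, Pow(Add(-31, -9048), -1)) = Mul(43, Pow(-9079, -1)) = Mul(43, Rational(-1, 9079)) = Rational(-43, 9079)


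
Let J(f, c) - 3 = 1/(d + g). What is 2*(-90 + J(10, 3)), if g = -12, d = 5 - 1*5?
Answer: -1045/6 ≈ -174.17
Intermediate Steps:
d = 0 (d = 5 - 5 = 0)
J(f, c) = 35/12 (J(f, c) = 3 + 1/(0 - 12) = 3 + 1/(-12) = 3 - 1/12 = 35/12)
2*(-90 + J(10, 3)) = 2*(-90 + 35/12) = 2*(-1045/12) = -1045/6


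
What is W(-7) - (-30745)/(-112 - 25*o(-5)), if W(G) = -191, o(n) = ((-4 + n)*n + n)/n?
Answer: 1267/8 ≈ 158.38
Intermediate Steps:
o(n) = (n + n*(-4 + n))/n (o(n) = (n*(-4 + n) + n)/n = (n + n*(-4 + n))/n)
W(-7) - (-30745)/(-112 - 25*o(-5)) = -191 - (-30745)/(-112 - 25*(-3 - 5)) = -191 - (-30745)/(-112 - 25*(-8)) = -191 - (-30745)/(-112 + 200) = -191 - (-30745)/88 = -191 - 1*(-2795/8) = -191 + 2795/8 = 1267/8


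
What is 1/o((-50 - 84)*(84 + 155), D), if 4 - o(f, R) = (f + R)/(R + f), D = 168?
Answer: ⅓ ≈ 0.33333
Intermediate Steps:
o(f, R) = 3 (o(f, R) = 4 - (f + R)/(R + f) = 4 - (R + f)/(R + f) = 4 - 1*1 = 4 - 1 = 3)
1/o((-50 - 84)*(84 + 155), D) = 1/3 = ⅓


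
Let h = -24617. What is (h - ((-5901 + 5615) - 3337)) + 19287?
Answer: -1707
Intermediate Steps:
(h - ((-5901 + 5615) - 3337)) + 19287 = (-24617 - ((-5901 + 5615) - 3337)) + 19287 = (-24617 - (-286 - 3337)) + 19287 = (-24617 - 1*(-3623)) + 19287 = (-24617 + 3623) + 19287 = -20994 + 19287 = -1707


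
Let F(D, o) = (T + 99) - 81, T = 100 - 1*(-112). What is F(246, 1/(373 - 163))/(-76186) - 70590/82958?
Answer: -1349262520/1580059547 ≈ -0.85393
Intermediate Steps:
T = 212 (T = 100 + 112 = 212)
F(D, o) = 230 (F(D, o) = (212 + 99) - 81 = 311 - 81 = 230)
F(246, 1/(373 - 163))/(-76186) - 70590/82958 = 230/(-76186) - 70590/82958 = 230*(-1/76186) - 70590*1/82958 = -115/38093 - 35295/41479 = -1349262520/1580059547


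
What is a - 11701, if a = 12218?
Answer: 517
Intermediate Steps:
a - 11701 = 12218 - 11701 = 517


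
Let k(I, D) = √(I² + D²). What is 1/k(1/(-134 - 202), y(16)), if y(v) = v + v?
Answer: 336*√115605505/115605505 ≈ 0.031250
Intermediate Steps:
y(v) = 2*v
k(I, D) = √(D² + I²)
1/k(1/(-134 - 202), y(16)) = 1/(√((2*16)² + (1/(-134 - 202))²)) = 1/(√(32² + (1/(-336))²)) = 1/(√(1024 + (-1/336)²)) = 1/(√(1024 + 1/112896)) = 1/(√(115605505/112896)) = 1/(√115605505/336) = 336*√115605505/115605505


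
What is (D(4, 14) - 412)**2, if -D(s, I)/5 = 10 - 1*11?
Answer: 165649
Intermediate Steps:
D(s, I) = 5 (D(s, I) = -5*(10 - 1*11) = -5*(10 - 11) = -5*(-1) = 5)
(D(4, 14) - 412)**2 = (5 - 412)**2 = (-407)**2 = 165649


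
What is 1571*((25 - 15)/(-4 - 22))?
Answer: -7855/13 ≈ -604.23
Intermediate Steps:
1571*((25 - 15)/(-4 - 22)) = 1571*(10/(-26)) = 1571*(10*(-1/26)) = 1571*(-5/13) = -7855/13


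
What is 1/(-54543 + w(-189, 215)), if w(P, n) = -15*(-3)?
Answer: -1/54498 ≈ -1.8349e-5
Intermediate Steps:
w(P, n) = 45
1/(-54543 + w(-189, 215)) = 1/(-54543 + 45) = 1/(-54498) = -1/54498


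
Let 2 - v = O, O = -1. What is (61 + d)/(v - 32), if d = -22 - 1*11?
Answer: -28/29 ≈ -0.96552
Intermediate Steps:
v = 3 (v = 2 - 1*(-1) = 2 + 1 = 3)
d = -33 (d = -22 - 11 = -33)
(61 + d)/(v - 32) = (61 - 33)/(3 - 32) = 28/(-29) = -1/29*28 = -28/29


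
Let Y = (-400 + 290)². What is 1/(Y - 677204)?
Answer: -1/665104 ≈ -1.5035e-6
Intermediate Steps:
Y = 12100 (Y = (-110)² = 12100)
1/(Y - 677204) = 1/(12100 - 677204) = 1/(-665104) = -1/665104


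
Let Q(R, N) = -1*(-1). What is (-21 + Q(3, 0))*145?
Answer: -2900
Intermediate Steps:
Q(R, N) = 1
(-21 + Q(3, 0))*145 = (-21 + 1)*145 = -20*145 = -2900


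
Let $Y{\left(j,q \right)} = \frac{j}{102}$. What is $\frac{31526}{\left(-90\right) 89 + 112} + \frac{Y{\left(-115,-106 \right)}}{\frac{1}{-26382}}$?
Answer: $\frac{181505784}{6103} \approx 29740.0$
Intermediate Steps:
$Y{\left(j,q \right)} = \frac{j}{102}$ ($Y{\left(j,q \right)} = j \frac{1}{102} = \frac{j}{102}$)
$\frac{31526}{\left(-90\right) 89 + 112} + \frac{Y{\left(-115,-106 \right)}}{\frac{1}{-26382}} = \frac{31526}{\left(-90\right) 89 + 112} + \frac{\frac{1}{102} \left(-115\right)}{\frac{1}{-26382}} = \frac{31526}{-8010 + 112} - \frac{115}{102 \left(- \frac{1}{26382}\right)} = \frac{31526}{-7898} - - \frac{505655}{17} = 31526 \left(- \frac{1}{7898}\right) + \frac{505655}{17} = - \frac{1433}{359} + \frac{505655}{17} = \frac{181505784}{6103}$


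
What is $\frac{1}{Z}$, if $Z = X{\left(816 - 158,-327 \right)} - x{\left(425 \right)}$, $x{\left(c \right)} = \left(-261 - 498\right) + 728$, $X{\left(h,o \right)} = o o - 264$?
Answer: $\frac{1}{106696} \approx 9.3724 \cdot 10^{-6}$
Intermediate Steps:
$X{\left(h,o \right)} = -264 + o^{2}$ ($X{\left(h,o \right)} = o^{2} - 264 = -264 + o^{2}$)
$x{\left(c \right)} = -31$ ($x{\left(c \right)} = -759 + 728 = -31$)
$Z = 106696$ ($Z = \left(-264 + \left(-327\right)^{2}\right) - -31 = \left(-264 + 106929\right) + 31 = 106665 + 31 = 106696$)
$\frac{1}{Z} = \frac{1}{106696}$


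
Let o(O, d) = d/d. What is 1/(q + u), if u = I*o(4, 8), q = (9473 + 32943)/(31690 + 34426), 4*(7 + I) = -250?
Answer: -33058/2276323 ≈ -0.014523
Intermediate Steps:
o(O, d) = 1
I = -139/2 (I = -7 + (¼)*(-250) = -7 - 125/2 = -139/2 ≈ -69.500)
q = 10604/16529 (q = 42416/66116 = 42416*(1/66116) = 10604/16529 ≈ 0.64154)
u = -139/2 (u = -139/2*1 = -139/2 ≈ -69.500)
1/(q + u) = 1/(10604/16529 - 139/2) = 1/(-2276323/33058) = -33058/2276323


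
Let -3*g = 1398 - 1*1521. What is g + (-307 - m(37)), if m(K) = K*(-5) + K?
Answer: -118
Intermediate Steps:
m(K) = -4*K (m(K) = -5*K + K = -4*K)
g = 41 (g = -(1398 - 1*1521)/3 = -(1398 - 1521)/3 = -⅓*(-123) = 41)
g + (-307 - m(37)) = 41 + (-307 - (-4)*37) = 41 + (-307 - 1*(-148)) = 41 + (-307 + 148) = 41 - 159 = -118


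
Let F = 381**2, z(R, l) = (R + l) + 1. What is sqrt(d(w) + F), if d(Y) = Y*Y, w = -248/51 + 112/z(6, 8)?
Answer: sqrt(9439534921)/255 ≈ 381.01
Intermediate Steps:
z(R, l) = 1 + R + l
F = 145161
w = 664/255 (w = -248/51 + 112/(1 + 6 + 8) = -248*1/51 + 112/15 = -248/51 + 112*(1/15) = -248/51 + 112/15 = 664/255 ≈ 2.6039)
d(Y) = Y**2
sqrt(d(w) + F) = sqrt((664/255)**2 + 145161) = sqrt(440896/65025 + 145161) = sqrt(9439534921/65025) = sqrt(9439534921)/255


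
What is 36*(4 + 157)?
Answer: 5796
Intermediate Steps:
36*(4 + 157) = 36*161 = 5796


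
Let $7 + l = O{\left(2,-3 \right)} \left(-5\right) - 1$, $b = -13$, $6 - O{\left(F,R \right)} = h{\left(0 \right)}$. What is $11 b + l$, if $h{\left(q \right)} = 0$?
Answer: $-181$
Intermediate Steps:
$O{\left(F,R \right)} = 6$ ($O{\left(F,R \right)} = 6 - 0 = 6 + 0 = 6$)
$l = -38$ ($l = -7 + \left(6 \left(-5\right) - 1\right) = -7 - 31 = -38$)
$11 b + l = 11 \left(-13\right) - 38 = -143 - 38 = -181$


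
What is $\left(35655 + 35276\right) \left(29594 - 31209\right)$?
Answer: $-114553565$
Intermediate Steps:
$\left(35655 + 35276\right) \left(29594 - 31209\right) = 70931 \left(-1615\right) = -114553565$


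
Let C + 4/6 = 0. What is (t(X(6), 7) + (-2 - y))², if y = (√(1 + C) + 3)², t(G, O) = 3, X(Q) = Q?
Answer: 733/9 + 100*√3/3 ≈ 139.18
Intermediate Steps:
C = -⅔ (C = -⅔ + 0 = -⅔ ≈ -0.66667)
y = (3 + √3/3)² (y = (√(1 - ⅔) + 3)² = (√(⅓) + 3)² = (√3/3 + 3)² = (3 + √3/3)² ≈ 12.797)
(t(X(6), 7) + (-2 - y))² = (3 + (-2 - (9 + √3)²/9))² = (1 - (9 + √3)²/9)²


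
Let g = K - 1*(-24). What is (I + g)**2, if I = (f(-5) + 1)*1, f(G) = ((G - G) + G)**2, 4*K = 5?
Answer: 42025/16 ≈ 2626.6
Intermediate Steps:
K = 5/4 (K = (1/4)*5 = 5/4 ≈ 1.2500)
g = 101/4 (g = 5/4 - 1*(-24) = 5/4 + 24 = 101/4 ≈ 25.250)
f(G) = G**2 (f(G) = (0 + G)**2 = G**2)
I = 26 (I = ((-5)**2 + 1)*1 = (25 + 1)*1 = 26*1 = 26)
(I + g)**2 = (26 + 101/4)**2 = (205/4)**2 = 42025/16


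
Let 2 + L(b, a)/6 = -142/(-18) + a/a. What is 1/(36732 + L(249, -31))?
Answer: 3/110320 ≈ 2.7194e-5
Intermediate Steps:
L(b, a) = 124/3 (L(b, a) = -12 + 6*(-142/(-18) + a/a) = -12 + 6*(-142*(-1/18) + 1) = -12 + 6*(71/9 + 1) = -12 + 6*(80/9) = -12 + 160/3 = 124/3)
1/(36732 + L(249, -31)) = 1/(36732 + 124/3) = 1/(110320/3) = 3/110320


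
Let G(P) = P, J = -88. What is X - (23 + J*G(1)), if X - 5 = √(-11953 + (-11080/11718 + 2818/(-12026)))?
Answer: 70 + I*√33644230584014274/1677627 ≈ 70.0 + 109.34*I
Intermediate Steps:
X = 5 + I*√33644230584014274/1677627 (X = 5 + √(-11953 + (-11080/11718 + 2818/(-12026))) = 5 + √(-11953 + (-11080*1/11718 + 2818*(-1/12026))) = 5 + √(-11953 + (-5540/5859 - 1409/6013)) = 5 + √(-11953 - 5938193/5032881) = 5 + √(-60163964786/5032881) = 5 + I*√33644230584014274/1677627 ≈ 5.0 + 109.34*I)
X - (23 + J*G(1)) = (5 + I*√33644230584014274/1677627) - (23 - 88*1) = (5 + I*√33644230584014274/1677627) - (23 - 88) = (5 + I*√33644230584014274/1677627) - 1*(-65) = (5 + I*√33644230584014274/1677627) + 65 = 70 + I*√33644230584014274/1677627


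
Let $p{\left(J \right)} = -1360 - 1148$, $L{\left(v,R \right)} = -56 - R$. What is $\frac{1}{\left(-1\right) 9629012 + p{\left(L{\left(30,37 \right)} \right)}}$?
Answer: $- \frac{1}{9631520} \approx -1.0383 \cdot 10^{-7}$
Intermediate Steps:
$p{\left(J \right)} = -2508$
$\frac{1}{\left(-1\right) 9629012 + p{\left(L{\left(30,37 \right)} \right)}} = \frac{1}{\left(-1\right) 9629012 - 2508} = \frac{1}{-9629012 - 2508} = \frac{1}{-9631520} = - \frac{1}{9631520}$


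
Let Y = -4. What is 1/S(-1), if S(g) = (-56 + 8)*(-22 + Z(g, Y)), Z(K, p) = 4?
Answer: 1/864 ≈ 0.0011574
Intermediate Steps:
S(g) = 864 (S(g) = (-56 + 8)*(-22 + 4) = -48*(-18) = 864)
1/S(-1) = 1/864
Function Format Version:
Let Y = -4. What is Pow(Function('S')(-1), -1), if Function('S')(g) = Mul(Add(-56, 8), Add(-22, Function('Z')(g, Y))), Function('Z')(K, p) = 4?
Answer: Rational(1, 864) ≈ 0.0011574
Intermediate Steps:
Function('S')(g) = 864 (Function('S')(g) = Mul(Add(-56, 8), Add(-22, 4)) = Mul(-48, -18) = 864)
Pow(Function('S')(-1), -1) = Pow(864, -1) = Rational(1, 864)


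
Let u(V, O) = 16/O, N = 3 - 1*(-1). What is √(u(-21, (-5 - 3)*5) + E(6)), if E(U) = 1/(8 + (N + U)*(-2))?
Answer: I*√435/30 ≈ 0.69522*I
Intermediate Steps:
N = 4 (N = 3 + 1 = 4)
E(U) = -1/(2*U) (E(U) = 1/(8 + (4 + U)*(-2)) = 1/(8 + (-8 - 2*U)) = 1/(-2*U) = -1/(2*U))
√(u(-21, (-5 - 3)*5) + E(6)) = √(16/(((-5 - 3)*5)) - ½/6) = √(16/((-8*5)) - ½*⅙) = √(16/(-40) - 1/12) = √(16*(-1/40) - 1/12) = √(-⅖ - 1/12) = √(-29/60) = I*√435/30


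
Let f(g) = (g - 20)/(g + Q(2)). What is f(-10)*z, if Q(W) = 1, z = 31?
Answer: 310/3 ≈ 103.33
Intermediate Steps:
f(g) = (-20 + g)/(1 + g) (f(g) = (g - 20)/(g + 1) = (-20 + g)/(1 + g))
f(-10)*z = ((-20 - 10)/(1 - 10))*31 = (-30/(-9))*31 = -1/9*(-30)*31 = (10/3)*31 = 310/3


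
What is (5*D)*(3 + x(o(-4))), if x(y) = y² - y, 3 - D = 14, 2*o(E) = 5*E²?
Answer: -85965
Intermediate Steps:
o(E) = 5*E²/2 (o(E) = (5*E²)/2 = 5*E²/2)
D = -11 (D = 3 - 1*14 = 3 - 14 = -11)
(5*D)*(3 + x(o(-4))) = (5*(-11))*(3 + ((5/2)*(-4)²)*(-1 + (5/2)*(-4)²)) = -55*(3 + ((5/2)*16)*(-1 + (5/2)*16)) = -55*(3 + 40*(-1 + 40)) = -55*(3 + 40*39) = -55*(3 + 1560) = -55*1563 = -85965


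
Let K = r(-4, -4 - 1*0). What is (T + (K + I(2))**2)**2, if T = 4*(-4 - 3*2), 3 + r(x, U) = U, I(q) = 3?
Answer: 576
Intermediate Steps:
r(x, U) = -3 + U
K = -7 (K = -3 + (-4 - 1*0) = -3 + (-4 + 0) = -3 - 4 = -7)
T = -40 (T = 4*(-4 - 6) = 4*(-10) = -40)
(T + (K + I(2))**2)**2 = (-40 + (-7 + 3)**2)**2 = (-40 + (-4)**2)**2 = (-40 + 16)**2 = (-24)**2 = 576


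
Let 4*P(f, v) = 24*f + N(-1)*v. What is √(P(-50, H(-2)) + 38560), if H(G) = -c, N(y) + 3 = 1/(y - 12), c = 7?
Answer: 5*√258674/13 ≈ 195.62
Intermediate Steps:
N(y) = -3 + 1/(-12 + y) (N(y) = -3 + 1/(y - 12) = -3 + 1/(-12 + y))
H(G) = -7 (H(G) = -1*7 = -7)
P(f, v) = 6*f - 10*v/13 (P(f, v) = (24*f + ((37 - 3*(-1))/(-12 - 1))*v)/4 = (24*f + ((37 + 3)/(-13))*v)/4 = (24*f + (-1/13*40)*v)/4 = (24*f - 40*v/13)/4 = 6*f - 10*v/13)
√(P(-50, H(-2)) + 38560) = √((6*(-50) - 10/13*(-7)) + 38560) = √((-300 + 70/13) + 38560) = √(-3830/13 + 38560) = √(497450/13) = 5*√258674/13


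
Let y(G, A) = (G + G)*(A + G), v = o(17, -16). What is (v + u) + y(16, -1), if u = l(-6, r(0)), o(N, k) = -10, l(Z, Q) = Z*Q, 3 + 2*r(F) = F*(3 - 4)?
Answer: 479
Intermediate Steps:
r(F) = -3/2 - F/2 (r(F) = -3/2 + (F*(3 - 4))/2 = -3/2 + (F*(-1))/2 = -3/2 + (-F)/2 = -3/2 - F/2)
l(Z, Q) = Q*Z
v = -10
y(G, A) = 2*G*(A + G) (y(G, A) = (2*G)*(A + G) = 2*G*(A + G))
u = 9 (u = (-3/2 - ½*0)*(-6) = (-3/2 + 0)*(-6) = -3/2*(-6) = 9)
(v + u) + y(16, -1) = (-10 + 9) + 2*16*(-1 + 16) = -1 + 2*16*15 = -1 + 480 = 479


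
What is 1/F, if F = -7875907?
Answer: -1/7875907 ≈ -1.2697e-7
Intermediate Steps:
1/F = 1/(-7875907) = -1/7875907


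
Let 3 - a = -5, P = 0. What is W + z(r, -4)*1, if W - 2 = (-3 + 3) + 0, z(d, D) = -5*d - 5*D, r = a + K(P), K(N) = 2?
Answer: -28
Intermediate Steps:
a = 8 (a = 3 - 1*(-5) = 3 + 5 = 8)
r = 10 (r = 8 + 2 = 10)
z(d, D) = -5*D - 5*d
W = 2 (W = 2 + ((-3 + 3) + 0) = 2 + (0 + 0) = 2 + 0 = 2)
W + z(r, -4)*1 = 2 + (-5*(-4) - 5*10)*1 = 2 + (20 - 50)*1 = 2 - 30*1 = 2 - 30 = -28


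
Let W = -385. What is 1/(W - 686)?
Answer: -1/1071 ≈ -0.00093371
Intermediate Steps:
1/(W - 686) = 1/(-385 - 686) = 1/(-1071) = -1/1071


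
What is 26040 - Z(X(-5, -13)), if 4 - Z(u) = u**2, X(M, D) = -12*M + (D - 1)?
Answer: 28152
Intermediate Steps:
X(M, D) = -1 + D - 12*M (X(M, D) = -12*M + (-1 + D) = -1 + D - 12*M)
Z(u) = 4 - u**2
26040 - Z(X(-5, -13)) = 26040 - (4 - (-1 - 13 - 12*(-5))**2) = 26040 - (4 - (-1 - 13 + 60)**2) = 26040 - (4 - 1*46**2) = 26040 - (4 - 1*2116) = 26040 - (4 - 2116) = 26040 - 1*(-2112) = 26040 + 2112 = 28152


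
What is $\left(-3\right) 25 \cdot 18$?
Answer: $-1350$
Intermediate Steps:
$\left(-3\right) 25 \cdot 18 = \left(-75\right) 18 = -1350$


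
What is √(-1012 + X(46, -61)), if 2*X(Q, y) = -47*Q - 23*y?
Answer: 11*I*√46/2 ≈ 37.303*I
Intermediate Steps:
X(Q, y) = -47*Q/2 - 23*y/2 (X(Q, y) = (-47*Q - 23*y)/2 = -47*Q/2 - 23*y/2)
√(-1012 + X(46, -61)) = √(-1012 + (-47/2*46 - 23/2*(-61))) = √(-1012 + (-1081 + 1403/2)) = √(-1012 - 759/2) = √(-2783/2) = 11*I*√46/2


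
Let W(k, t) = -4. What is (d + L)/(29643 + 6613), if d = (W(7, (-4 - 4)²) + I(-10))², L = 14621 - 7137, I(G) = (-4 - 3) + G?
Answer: 7925/36256 ≈ 0.21858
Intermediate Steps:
I(G) = -7 + G
L = 7484
d = 441 (d = (-4 + (-7 - 10))² = (-4 - 17)² = (-21)² = 441)
(d + L)/(29643 + 6613) = (441 + 7484)/(29643 + 6613) = 7925/36256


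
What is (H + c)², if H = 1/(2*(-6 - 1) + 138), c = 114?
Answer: 199854769/15376 ≈ 12998.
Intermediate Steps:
H = 1/124 (H = 1/(2*(-7) + 138) = 1/(-14 + 138) = 1/124 ≈ 0.0080645)
(H + c)² = (1/124 + 114)² = (14137/124)² = 199854769/15376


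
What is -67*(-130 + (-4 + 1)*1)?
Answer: 8911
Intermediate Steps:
-67*(-130 + (-4 + 1)*1) = -67*(-130 - 3*1) = -67*(-130 - 3) = -67*(-133) = 8911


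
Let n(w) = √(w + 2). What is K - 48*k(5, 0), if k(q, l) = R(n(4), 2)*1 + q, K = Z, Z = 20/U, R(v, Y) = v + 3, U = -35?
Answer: -2692/7 - 48*√6 ≈ -502.15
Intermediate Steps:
n(w) = √(2 + w)
R(v, Y) = 3 + v
Z = -4/7 (Z = 20/(-35) = 20*(-1/35) = -4/7 ≈ -0.57143)
K = -4/7 ≈ -0.57143
k(q, l) = 3 + q + √6 (k(q, l) = (3 + √(2 + 4))*1 + q = (3 + √6)*1 + q = (3 + √6) + q = 3 + q + √6)
K - 48*k(5, 0) = -4/7 - 48*(3 + 5 + √6) = -4/7 - 48*(8 + √6) = -4/7 + (-384 - 48*√6) = -2692/7 - 48*√6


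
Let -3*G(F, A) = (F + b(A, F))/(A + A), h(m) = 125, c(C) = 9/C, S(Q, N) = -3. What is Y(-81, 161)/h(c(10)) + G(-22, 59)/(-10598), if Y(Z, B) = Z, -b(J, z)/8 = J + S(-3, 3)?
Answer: -151972901/234480750 ≈ -0.64813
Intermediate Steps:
b(J, z) = 24 - 8*J (b(J, z) = -8*(J - 3) = -8*(-3 + J) = 24 - 8*J)
G(F, A) = -(24 + F - 8*A)/(6*A) (G(F, A) = -(F + (24 - 8*A))/(3*(A + A)) = -(24 + F - 8*A)/(3*(2*A)) = -(24 + F - 8*A)*1/(2*A)/3 = -(24 + F - 8*A)/(6*A))
Y(-81, 161)/h(c(10)) + G(-22, 59)/(-10598) = -81/125 + ((⅙)*(-24 - 1*(-22) + 8*59)/59)/(-10598) = -81*1/125 + ((⅙)*(1/59)*(-24 + 22 + 472))*(-1/10598) = -81/125 + ((⅙)*(1/59)*470)*(-1/10598) = -81/125 + (235/177)*(-1/10598) = -81/125 - 235/1875846 = -151972901/234480750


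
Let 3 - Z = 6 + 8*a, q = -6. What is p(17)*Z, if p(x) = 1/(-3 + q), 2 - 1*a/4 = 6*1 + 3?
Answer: -221/9 ≈ -24.556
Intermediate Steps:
a = -28 (a = 8 - 4*(6*1 + 3) = 8 - 4*(6 + 3) = 8 - 4*9 = 8 - 36 = -28)
p(x) = -1/9 (p(x) = 1/(-3 - 6) = 1/(-9) = -1/9)
Z = 221 (Z = 3 - (6 + 8*(-28)) = 3 - (6 - 224) = 3 - 1*(-218) = 3 + 218 = 221)
p(17)*Z = -1/9*221 = -221/9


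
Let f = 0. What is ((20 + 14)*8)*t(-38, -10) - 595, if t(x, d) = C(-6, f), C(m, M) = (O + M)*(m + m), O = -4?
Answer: 12461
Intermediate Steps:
C(m, M) = 2*m*(-4 + M) (C(m, M) = (-4 + M)*(m + m) = (-4 + M)*(2*m) = 2*m*(-4 + M))
t(x, d) = 48 (t(x, d) = 2*(-6)*(-4 + 0) = 2*(-6)*(-4) = 48)
((20 + 14)*8)*t(-38, -10) - 595 = ((20 + 14)*8)*48 - 595 = (34*8)*48 - 595 = 272*48 - 595 = 13056 - 595 = 12461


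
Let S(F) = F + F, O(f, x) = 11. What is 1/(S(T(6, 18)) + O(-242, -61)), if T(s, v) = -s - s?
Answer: -1/13 ≈ -0.076923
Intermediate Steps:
T(s, v) = -2*s
S(F) = 2*F
1/(S(T(6, 18)) + O(-242, -61)) = 1/(2*(-2*6) + 11) = 1/(2*(-12) + 11) = 1/(-24 + 11) = 1/(-13) = -1/13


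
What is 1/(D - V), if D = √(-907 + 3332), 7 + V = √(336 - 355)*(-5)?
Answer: 1/(7 + 5*√97 + 5*I*√19) ≈ 0.015458 - 0.0059901*I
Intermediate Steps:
V = -7 - 5*I*√19 (V = -7 + √(336 - 355)*(-5) = -7 + √(-19)*(-5) = -7 + (I*√19)*(-5) = -7 - 5*I*√19 ≈ -7.0 - 21.794*I)
D = 5*√97 (D = √2425 = 5*√97 ≈ 49.244)
1/(D - V) = 1/(5*√97 - (-7 - 5*I*√19)) = 1/(5*√97 + (7 + 5*I*√19)) = 1/(7 + 5*√97 + 5*I*√19)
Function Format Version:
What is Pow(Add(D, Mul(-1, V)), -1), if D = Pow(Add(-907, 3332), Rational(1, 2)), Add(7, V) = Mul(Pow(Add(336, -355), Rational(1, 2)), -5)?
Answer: Pow(Add(7, Mul(5, Pow(97, Rational(1, 2))), Mul(5, I, Pow(19, Rational(1, 2)))), -1) ≈ Add(0.015458, Mul(-0.0059901, I))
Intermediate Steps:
V = Add(-7, Mul(-5, I, Pow(19, Rational(1, 2)))) (V = Add(-7, Mul(Pow(Add(336, -355), Rational(1, 2)), -5)) = Add(-7, Mul(Pow(-19, Rational(1, 2)), -5)) = Add(-7, Mul(Mul(I, Pow(19, Rational(1, 2))), -5)) = Add(-7, Mul(-5, I, Pow(19, Rational(1, 2)))) ≈ Add(-7.0000, Mul(-21.794, I)))
D = Mul(5, Pow(97, Rational(1, 2))) (D = Pow(2425, Rational(1, 2)) = Mul(5, Pow(97, Rational(1, 2))) ≈ 49.244)
Pow(Add(D, Mul(-1, V)), -1) = Pow(Add(Mul(5, Pow(97, Rational(1, 2))), Mul(-1, Add(-7, Mul(-5, I, Pow(19, Rational(1, 2)))))), -1) = Pow(Add(Mul(5, Pow(97, Rational(1, 2))), Add(7, Mul(5, I, Pow(19, Rational(1, 2))))), -1) = Pow(Add(7, Mul(5, Pow(97, Rational(1, 2))), Mul(5, I, Pow(19, Rational(1, 2)))), -1)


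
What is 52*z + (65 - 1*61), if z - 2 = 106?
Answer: 5620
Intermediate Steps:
z = 108 (z = 2 + 106 = 108)
52*z + (65 - 1*61) = 52*108 + (65 - 1*61) = 5616 + (65 - 61) = 5616 + 4 = 5620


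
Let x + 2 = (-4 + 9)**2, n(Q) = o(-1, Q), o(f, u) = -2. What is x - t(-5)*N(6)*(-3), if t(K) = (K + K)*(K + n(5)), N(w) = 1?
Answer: 233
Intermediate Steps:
n(Q) = -2
t(K) = 2*K*(-2 + K) (t(K) = (K + K)*(K - 2) = (2*K)*(-2 + K) = 2*K*(-2 + K))
x = 23 (x = -2 + (-4 + 9)**2 = -2 + 5**2 = -2 + 25 = 23)
x - t(-5)*N(6)*(-3) = 23 - (2*(-5)*(-2 - 5))*1*(-3) = 23 - (2*(-5)*(-7))*1*(-3) = 23 - 70*1*(-3) = 23 - 70*(-3) = 23 - 1*(-210) = 23 + 210 = 233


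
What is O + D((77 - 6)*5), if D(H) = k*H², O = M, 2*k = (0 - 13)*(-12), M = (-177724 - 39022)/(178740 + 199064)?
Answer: 1856897106527/188902 ≈ 9.8300e+6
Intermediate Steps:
M = -108373/188902 (M = -216746/377804 = -216746*1/377804 = -108373/188902 ≈ -0.57370)
k = 78 (k = ((0 - 13)*(-12))/2 = (-13*(-12))/2 = (½)*156 = 78)
O = -108373/188902 ≈ -0.57370
D(H) = 78*H²
O + D((77 - 6)*5) = -108373/188902 + 78*((77 - 6)*5)² = -108373/188902 + 78*(71*5)² = -108373/188902 + 78*355² = -108373/188902 + 78*126025 = -108373/188902 + 9829950 = 1856897106527/188902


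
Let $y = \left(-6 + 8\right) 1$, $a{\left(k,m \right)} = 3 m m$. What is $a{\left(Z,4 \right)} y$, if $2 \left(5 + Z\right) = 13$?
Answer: $96$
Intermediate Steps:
$Z = \frac{3}{2}$ ($Z = -5 + \frac{1}{2} \cdot 13 = -5 + \frac{13}{2} = \frac{3}{2} \approx 1.5$)
$a{\left(k,m \right)} = 3 m^{2}$
$y = 2$ ($y = 2 \cdot 1 = 2$)
$a{\left(Z,4 \right)} y = 3 \cdot 4^{2} \cdot 2 = 3 \cdot 16 \cdot 2 = 48 \cdot 2 = 96$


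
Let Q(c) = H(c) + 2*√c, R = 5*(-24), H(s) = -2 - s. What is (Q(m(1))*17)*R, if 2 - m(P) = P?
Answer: 2040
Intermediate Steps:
m(P) = 2 - P
R = -120
Q(c) = -2 - c + 2*√c (Q(c) = (-2 - c) + 2*√c = -2 - c + 2*√c)
(Q(m(1))*17)*R = ((-2 - (2 - 1*1) + 2*√(2 - 1*1))*17)*(-120) = ((-2 - (2 - 1) + 2*√(2 - 1))*17)*(-120) = ((-2 - 1*1 + 2*√1)*17)*(-120) = ((-2 - 1 + 2*1)*17)*(-120) = ((-2 - 1 + 2)*17)*(-120) = -1*17*(-120) = -17*(-120) = 2040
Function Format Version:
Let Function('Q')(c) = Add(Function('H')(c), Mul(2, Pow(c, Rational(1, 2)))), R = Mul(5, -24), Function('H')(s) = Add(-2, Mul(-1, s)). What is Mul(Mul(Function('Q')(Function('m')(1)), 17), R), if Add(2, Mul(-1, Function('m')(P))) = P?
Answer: 2040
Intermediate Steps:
Function('m')(P) = Add(2, Mul(-1, P))
R = -120
Function('Q')(c) = Add(-2, Mul(-1, c), Mul(2, Pow(c, Rational(1, 2)))) (Function('Q')(c) = Add(Add(-2, Mul(-1, c)), Mul(2, Pow(c, Rational(1, 2)))) = Add(-2, Mul(-1, c), Mul(2, Pow(c, Rational(1, 2)))))
Mul(Mul(Function('Q')(Function('m')(1)), 17), R) = Mul(Mul(Add(-2, Mul(-1, Add(2, Mul(-1, 1))), Mul(2, Pow(Add(2, Mul(-1, 1)), Rational(1, 2)))), 17), -120) = Mul(Mul(Add(-2, Mul(-1, Add(2, -1)), Mul(2, Pow(Add(2, -1), Rational(1, 2)))), 17), -120) = Mul(Mul(Add(-2, Mul(-1, 1), Mul(2, Pow(1, Rational(1, 2)))), 17), -120) = Mul(Mul(Add(-2, -1, Mul(2, 1)), 17), -120) = Mul(Mul(Add(-2, -1, 2), 17), -120) = Mul(Mul(-1, 17), -120) = Mul(-17, -120) = 2040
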